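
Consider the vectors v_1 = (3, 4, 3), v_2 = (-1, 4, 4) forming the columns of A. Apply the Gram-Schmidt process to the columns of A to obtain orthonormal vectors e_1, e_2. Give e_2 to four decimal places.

v_1 = (3, 4, 3); ‖v_1‖ = 5.8310, so e_1 = (0.5145, 0.6860, 0.5145).
e_1·v_2 = 0.5145·(-1) + 0.6860·4 + 0.5145·4 = 4.2875.
u_2 = v_2 − 4.2875·e_1 = (-3.2059, 1.0588, 1.7941).
‖u_2‖ = 3.8233, so e_2 = (-0.8385, 0.2769, 0.4693).

e_2 = (-0.8385, 0.2769, 0.4693)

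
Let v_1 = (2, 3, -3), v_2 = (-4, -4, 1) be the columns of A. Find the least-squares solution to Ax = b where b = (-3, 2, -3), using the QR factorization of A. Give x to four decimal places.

x = (1.6244, 1.1624)

v_1 = (2, 3, -3); ‖v_1‖ = 4.6904, so q_1 = (0.4264, 0.6396, -0.6396).
q_1·v_2 = 0.4264·(-4) + 0.6396·(-4) + (-0.6396)·1 = -4.9036.
u_2 = v_2 + 4.9036·q_1 = (-1.9091, -0.8636, -2.1364).
‖u_2‖ = 2.9924, so q_2 = (-0.6380, -0.2886, -0.7139).
Qᵀb = (1.9188, 3.4785).
Back-substitute: x_2 = 3.4785/2.9924 = 1.1624.
x_1 = (1.9188 + 4.9036·1.1624)/4.6904 = 1.6244.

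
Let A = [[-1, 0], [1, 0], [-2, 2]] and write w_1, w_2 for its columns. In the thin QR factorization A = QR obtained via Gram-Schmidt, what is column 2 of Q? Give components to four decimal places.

w_1 = (-1, 1, -2); ‖w_1‖ = 2.4495, so q_1 = (-0.4082, 0.4082, -0.8165).
q_1·w_2 = (-0.4082)·0 + 0.4082·0 + (-0.8165)·2 = -1.6330.
u_2 = w_2 + 1.6330·q_1 = (-0.6667, 0.6667, 0.6667).
‖u_2‖ = 1.1547, so q_2 = (-0.5774, 0.5774, 0.5774).

q_2 = (-0.5774, 0.5774, 0.5774)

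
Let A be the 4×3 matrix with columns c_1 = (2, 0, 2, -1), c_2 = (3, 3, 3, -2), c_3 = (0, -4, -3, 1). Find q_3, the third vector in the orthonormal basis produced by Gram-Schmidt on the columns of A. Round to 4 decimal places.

c_1 = (2, 0, 2, -1); ‖c_1‖ = 3.0000, so q_1 = (0.6667, 0.0000, 0.6667, -0.3333).
q_1·c_2 = 0.6667·3 + 0.0000·3 + 0.6667·3 + (-0.3333)·(-2) = 4.6667.
u_2 = c_2 − 4.6667·q_1 = (-0.1111, 3.0000, -0.1111, -0.4444).
‖u_2‖ = 3.0368, so q_2 = (-0.0366, 0.9879, -0.0366, -0.1464).
q_1·c_3 = 0.6667·0 + 0.0000·(-4) + 0.6667·(-3) + (-0.3333)·1 = -2.3333; q_2·c_3 = (-0.0366)·0 + 0.9879·(-4) + (-0.0366)·(-3) + (-0.1464)·1 = -3.9881.
u_3 = c_3 + 2.3333·q_1 + 3.9881·q_2 = (1.4096, -0.0602, -1.5904, -0.3614).
‖u_3‖ = 2.1565, so q_3 = (0.6537, -0.0279, -0.7375, -0.1676).

q_3 = (0.6537, -0.0279, -0.7375, -0.1676)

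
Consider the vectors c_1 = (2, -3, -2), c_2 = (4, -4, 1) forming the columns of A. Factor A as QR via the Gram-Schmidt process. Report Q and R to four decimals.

e_1 = c_1/‖c_1‖ = (2, -3, -2)/4.1231 = (0.4851, -0.7276, -0.4851).
r_{12} = e_1·c_2 = 4.3656.
u_2 = c_2 − 4.3656·e_1 = (1.8824, -0.8235, 3.1176).
‖u_2‖ = 3.7338, so e_2 = (0.5041, -0.2206, 0.8350).

Q = [[0.4851, 0.5041], [-0.7276, -0.2206], [-0.4851, 0.8350]], R = [[4.1231, 4.3656], [0.0000, 3.7338]]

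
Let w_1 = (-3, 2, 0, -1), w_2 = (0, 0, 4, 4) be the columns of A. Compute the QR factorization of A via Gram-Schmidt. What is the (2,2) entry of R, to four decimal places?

w_1 = (-3, 2, 0, -1); ‖w_1‖ = 3.7417, so q_1 = (-0.8018, 0.5345, 0.0000, -0.2673).
q_1·w_2 = (-0.8018)·0 + 0.5345·0 + 0.0000·4 + (-0.2673)·4 = -1.0690.
u_2 = w_2 + 1.0690·q_1 = (-0.8571, 0.5714, 4.0000, 3.7143).
r_{22} = ‖u_2‖ = 5.5549.

r_{22} = 5.5549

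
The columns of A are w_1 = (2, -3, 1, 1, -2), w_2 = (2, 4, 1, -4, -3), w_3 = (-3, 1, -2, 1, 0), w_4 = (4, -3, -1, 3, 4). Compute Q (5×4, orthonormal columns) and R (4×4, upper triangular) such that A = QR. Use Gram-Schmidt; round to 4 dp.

Q = [[0.4588, 0.3779, -0.5015, 0.6268], [-0.6882, 0.4803, 0.0689, 0.2326], [0.2294, 0.1890, -0.4370, -0.6707], [0.2294, -0.5590, 0.2374, 0.3065], [-0.4588, -0.5275, -0.7046, 0.0958]], R = [[4.3589, -1.1471, -2.2942, 2.5236], [0.0000, 6.6846, -1.5905, -3.9053], [0.0000, 0.0000, 2.6846, -3.8820], [0.0000, 0.0000, 0.0000, 3.7830]]

q_1 = w_1/‖w_1‖ = (2, -3, 1, 1, -2)/4.3589 = (0.4588, -0.6882, 0.2294, 0.2294, -0.4588).
r_{12} = q_1·w_2 = -1.1471.
u_2 = w_2 + 1.1471·q_1 = (2.5263, 3.2105, 1.2632, -3.7368, -3.5263).
‖u_2‖ = 6.6846, so q_2 = (0.3779, 0.4803, 0.1890, -0.5590, -0.5275).
r_{13} = q_1·w_3 = -2.2942; r_{23} = q_2·w_3 = -1.5905.
u_3 = w_3 + 2.2942·q_1 + 1.5905·q_2 = (-1.3463, 0.1849, -1.1731, 0.6372, -1.8916).
‖u_3‖ = 2.6846, so q_3 = (-0.5015, 0.0689, -0.4370, 0.2374, -0.7046).
r_{14} = q_1·w_4 = 2.5236; r_{24} = q_2·w_4 = -3.9053; r_{34} = q_3·w_4 = -3.8820.
u_4 = w_4 − 2.5236·q_1 + 3.9053·q_2 + 3.8820·q_3 = (2.3713, 0.8799, -2.5373, 1.1593, 0.3625).
‖u_4‖ = 3.7830, so q_4 = (0.6268, 0.2326, -0.6707, 0.3065, 0.0958).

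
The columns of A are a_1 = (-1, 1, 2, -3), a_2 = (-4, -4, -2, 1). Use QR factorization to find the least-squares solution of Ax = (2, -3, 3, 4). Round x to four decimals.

x = (-0.7767, -0.0929)

q_1 = a_1/‖a_1‖ = (-1, 1, 2, -3)/3.8730 = (-0.2582, 0.2582, 0.5164, -0.7746).
r_{12} = q_1·a_2 = -1.8074.
u_2 = a_2 + 1.8074·q_1 = (-4.4667, -3.5333, -1.0667, -0.4000).
‖u_2‖ = 5.8080, so q_2 = (-0.7690, -0.6084, -0.1837, -0.0689).
Qᵀb = (-2.8402, -0.5395).
Back-substitute: x_2 = -0.5395/5.8080 = -0.0929.
x_1 = (-2.8402 + 1.8074·(-0.0929))/3.8730 = -0.7767.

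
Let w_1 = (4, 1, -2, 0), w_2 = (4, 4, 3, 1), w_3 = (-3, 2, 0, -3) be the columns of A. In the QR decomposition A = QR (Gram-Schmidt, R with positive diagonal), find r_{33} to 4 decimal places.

q_1 = w_1/‖w_1‖ = (4, 1, -2, 0)/4.5826 = (0.8729, 0.2182, -0.4364, 0.0000).
r_{12} = q_1·w_2 = 3.0551.
u_2 = w_2 − 3.0551·q_1 = (1.3333, 3.3333, 4.3333, 1.0000).
‖u_2‖ = 5.7155, so q_2 = (0.2333, 0.5832, 0.7582, 0.1750).
r_{13} = q_1·w_3 = -2.1822; r_{23} = q_2·w_3 = -0.0583.
u_3 = w_3 + 2.1822·q_1 + 0.0583·q_2 = (-1.0816, 2.5102, -0.9082, -2.9898).
r_{33} = ‖u_3‖ = 4.1515.

r_{33} = 4.1515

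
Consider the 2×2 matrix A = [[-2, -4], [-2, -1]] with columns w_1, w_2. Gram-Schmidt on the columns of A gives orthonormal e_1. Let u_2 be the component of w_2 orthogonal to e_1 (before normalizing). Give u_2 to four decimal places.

u_2 = (-1.5000, 1.5000)

w_1 = (-2, -2); ‖w_1‖ = 2.8284, so e_1 = (-0.7071, -0.7071).
e_1·w_2 = (-0.7071)·(-4) + (-0.7071)·(-1) = 3.5355.
u_2 = w_2 − 3.5355·e_1 = (-1.5000, 1.5000).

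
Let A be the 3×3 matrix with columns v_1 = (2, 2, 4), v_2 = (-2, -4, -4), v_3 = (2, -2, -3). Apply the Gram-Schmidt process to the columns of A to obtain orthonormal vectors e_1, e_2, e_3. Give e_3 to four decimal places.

e_3 = (0.8944, 0.0000, -0.4472)

v_1 = (2, 2, 4); ‖v_1‖ = 4.8990, so e_1 = (0.4082, 0.4082, 0.8165).
e_1·v_2 = 0.4082·(-2) + 0.4082·(-4) + 0.8165·(-4) = -5.7155.
u_2 = v_2 + 5.7155·e_1 = (0.3333, -1.6667, 0.6667).
‖u_2‖ = 1.8257, so e_2 = (0.1826, -0.9129, 0.3651).
e_1·v_3 = 0.4082·2 + 0.4082·(-2) + 0.8165·(-3) = -2.4495; e_2·v_3 = 0.1826·2 + (-0.9129)·(-2) + 0.3651·(-3) = 1.0954.
u_3 = v_3 + 2.4495·e_1 − 1.0954·e_2 = (2.8000, 0.0000, -1.4000).
‖u_3‖ = 3.1305, so e_3 = (0.8944, 0.0000, -0.4472).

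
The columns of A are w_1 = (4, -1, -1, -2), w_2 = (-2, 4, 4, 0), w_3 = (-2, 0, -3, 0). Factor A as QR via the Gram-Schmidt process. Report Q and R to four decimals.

w_1 = (4, -1, -1, -2); ‖w_1‖ = 4.6904, so e_1 = (0.8528, -0.2132, -0.2132, -0.4264).
e_1·w_2 = 0.8528·(-2) + (-0.2132)·4 + (-0.2132)·4 + (-0.4264)·0 = -3.4112.
u_2 = w_2 + 3.4112·e_1 = (0.9091, 3.2727, 3.2727, -1.4545).
‖u_2‖ = 4.9360, so e_2 = (0.1842, 0.6630, 0.6630, -0.2947).
e_1·w_3 = 0.8528·(-2) + (-0.2132)·0 + (-0.2132)·(-3) + (-0.4264)·0 = -1.0660; e_2·w_3 = 0.1842·(-2) + 0.6630·0 + 0.6630·(-3) + (-0.2947)·0 = -2.3575.
u_3 = w_3 + 1.0660·e_1 + 2.3575·e_2 = (-0.6567, 1.3358, -1.6642, -1.1493).
‖u_3‖ = 2.5112, so e_3 = (-0.2615, 0.5320, -0.6627, -0.4577).

Q = [[0.8528, 0.1842, -0.2615], [-0.2132, 0.6630, 0.5320], [-0.2132, 0.6630, -0.6627], [-0.4264, -0.2947, -0.4577]], R = [[4.6904, -3.4112, -1.0660], [0.0000, 4.9360, -2.3575], [0.0000, 0.0000, 2.5112]]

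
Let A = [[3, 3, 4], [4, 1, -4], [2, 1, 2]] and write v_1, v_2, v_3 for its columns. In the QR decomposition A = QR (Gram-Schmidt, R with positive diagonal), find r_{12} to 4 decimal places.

r_{12} = 2.7854

q_1 = v_1/‖v_1‖ = (3, 4, 2)/5.3852 = (0.5571, 0.7428, 0.3714).
r_{12} = q_1·v_2 = 2.7854.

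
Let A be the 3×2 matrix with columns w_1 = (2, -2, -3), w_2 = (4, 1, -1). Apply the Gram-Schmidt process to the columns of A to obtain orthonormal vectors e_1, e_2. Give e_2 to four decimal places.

e_2 = (0.8085, 0.5659, 0.1617)

e_1 = w_1/‖w_1‖ = (2, -2, -3)/4.1231 = (0.4851, -0.4851, -0.7276).
r_{12} = e_1·w_2 = 2.1828.
u_2 = w_2 − 2.1828·e_1 = (2.9412, 2.0588, 0.5882).
‖u_2‖ = 3.6380, so e_2 = (0.8085, 0.5659, 0.1617).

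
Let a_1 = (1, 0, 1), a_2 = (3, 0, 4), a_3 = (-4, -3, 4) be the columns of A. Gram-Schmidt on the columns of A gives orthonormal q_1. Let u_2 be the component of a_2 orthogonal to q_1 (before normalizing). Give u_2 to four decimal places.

u_2 = (-0.5000, 0.0000, 0.5000)

a_1 = (1, 0, 1); ‖a_1‖ = 1.4142, so q_1 = (0.7071, 0.0000, 0.7071).
q_1·a_2 = 0.7071·3 + 0.0000·0 + 0.7071·4 = 4.9497.
u_2 = a_2 − 4.9497·q_1 = (-0.5000, 0.0000, 0.5000).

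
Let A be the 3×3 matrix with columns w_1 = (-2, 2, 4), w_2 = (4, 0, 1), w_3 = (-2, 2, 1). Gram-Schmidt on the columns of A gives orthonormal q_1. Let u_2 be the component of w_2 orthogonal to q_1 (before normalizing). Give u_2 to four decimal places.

u_2 = (3.6667, 0.3333, 1.6667)

w_1 = (-2, 2, 4); ‖w_1‖ = 4.8990, so q_1 = (-0.4082, 0.4082, 0.8165).
q_1·w_2 = (-0.4082)·4 + 0.4082·0 + 0.8165·1 = -0.8165.
u_2 = w_2 + 0.8165·q_1 = (3.6667, 0.3333, 1.6667).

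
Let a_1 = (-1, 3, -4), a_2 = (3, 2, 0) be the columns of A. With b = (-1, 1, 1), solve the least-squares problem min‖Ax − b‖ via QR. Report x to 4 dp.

a_1 = (-1, 3, -4); ‖a_1‖ = 5.0990, so e_1 = (-0.1961, 0.5883, -0.7845).
e_1·a_2 = (-0.1961)·3 + 0.5883·2 + (-0.7845)·0 = 0.5883.
u_2 = a_2 − 0.5883·e_1 = (3.1154, 1.6538, 0.4615).
‖u_2‖ = 3.5572, so e_2 = (0.8758, 0.4649, 0.1297).
Qᵀb = (0.0000, -0.2811).
Back-substitute: x_2 = -0.2811/3.5572 = -0.0790.
x_1 = (0.0000 − 0.5883·(-0.0790))/5.0990 = 0.0091.

x = (0.0091, -0.0790)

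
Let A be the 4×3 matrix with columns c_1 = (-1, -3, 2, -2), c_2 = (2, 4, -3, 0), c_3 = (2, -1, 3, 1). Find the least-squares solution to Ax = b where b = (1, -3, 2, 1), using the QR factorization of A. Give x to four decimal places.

c_1 = (-1, -3, 2, -2); ‖c_1‖ = 4.2426, so e_1 = (-0.2357, -0.7071, 0.4714, -0.4714).
e_1·c_2 = (-0.2357)·2 + (-0.7071)·4 + 0.4714·(-3) + (-0.4714)·0 = -4.7140.
u_2 = c_2 + 4.7140·e_1 = (0.8889, 0.6667, -0.7778, -2.2222).
‖u_2‖ = 2.6034, so e_2 = (0.3414, 0.2561, -0.2988, -0.8536).
e_1·c_3 = (-0.2357)·2 + (-0.7071)·(-1) + 0.4714·3 + (-0.4714)·1 = 1.1785; e_2·c_3 = 0.3414·2 + 0.2561·(-1) + (-0.2988)·3 + (-0.8536)·1 = -1.3230.
u_3 = c_3 − 1.1785·e_1 + 1.3230·e_2 = (2.7295, 0.1721, 2.0492, 0.4262).
‖u_3‖ = 3.4439, so e_3 = (0.7926, 0.0500, 0.5950, 0.1238).
Qᵀb = (2.3570, -1.8779, 1.9564).
Back-substitute: x_3 = 1.9564/3.4439 = 0.5681.
x_2 = (-1.8779 + 1.3230·0.5681)/2.6034 = -0.4326.
x_1 = (2.3570 + 4.7140·(-0.4326) − 1.1785·0.5681)/4.2426 = -0.0829.

x = (-0.0829, -0.4326, 0.5681)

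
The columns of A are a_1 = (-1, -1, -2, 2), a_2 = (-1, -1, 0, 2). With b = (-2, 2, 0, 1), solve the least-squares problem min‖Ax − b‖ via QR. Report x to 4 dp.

a_1 = (-1, -1, -2, 2); ‖a_1‖ = 3.1623, so e_1 = (-0.3162, -0.3162, -0.6325, 0.6325).
e_1·a_2 = (-0.3162)·(-1) + (-0.3162)·(-1) + (-0.6325)·0 + 0.6325·2 = 1.8974.
u_2 = a_2 − 1.8974·e_1 = (-0.4000, -0.4000, 1.2000, 0.8000).
‖u_2‖ = 1.5492, so e_2 = (-0.2582, -0.2582, 0.7746, 0.5164).
Qᵀb = (0.6325, 0.5164).
Back-substitute: x_2 = 0.5164/1.5492 = 0.3333.
x_1 = (0.6325 − 1.8974·0.3333)/3.1623 = 0.0000.

x = (0.0000, 0.3333)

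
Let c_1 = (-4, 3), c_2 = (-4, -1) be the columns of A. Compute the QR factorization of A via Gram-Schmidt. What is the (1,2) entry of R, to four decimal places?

c_1 = (-4, 3); ‖c_1‖ = 5.0000, so e_1 = (-0.8000, 0.6000).
r_{12} = e_1·c_2 = 2.6000.

r_{12} = 2.6000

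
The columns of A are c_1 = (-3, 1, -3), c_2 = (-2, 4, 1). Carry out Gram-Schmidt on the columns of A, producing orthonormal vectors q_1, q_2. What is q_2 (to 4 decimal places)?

c_1 = (-3, 1, -3); ‖c_1‖ = 4.3589, so q_1 = (-0.6882, 0.2294, -0.6882).
q_1·c_2 = (-0.6882)·(-2) + 0.2294·4 + (-0.6882)·1 = 1.6059.
u_2 = c_2 − 1.6059·q_1 = (-0.8947, 3.6316, 2.1053).
‖u_2‖ = 4.2920, so q_2 = (-0.2085, 0.8461, 0.4905).

q_2 = (-0.2085, 0.8461, 0.4905)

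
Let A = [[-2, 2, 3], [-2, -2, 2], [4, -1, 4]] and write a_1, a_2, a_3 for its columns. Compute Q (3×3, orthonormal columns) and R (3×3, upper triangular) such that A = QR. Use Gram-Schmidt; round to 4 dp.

Q = [[-0.4082, 0.5774, 0.7071], [-0.4082, -0.8083, 0.4243], [0.8165, -0.1155, 0.5657]], R = [[4.8990, -0.8165, 1.2247], [0.0000, 2.8868, -0.3464], [0.0000, 0.0000, 5.2326]]

a_1 = (-2, -2, 4); ‖a_1‖ = 4.8990, so q_1 = (-0.4082, -0.4082, 0.8165).
q_1·a_2 = (-0.4082)·2 + (-0.4082)·(-2) + 0.8165·(-1) = -0.8165.
u_2 = a_2 + 0.8165·q_1 = (1.6667, -2.3333, -0.3333).
‖u_2‖ = 2.8868, so q_2 = (0.5774, -0.8083, -0.1155).
q_1·a_3 = (-0.4082)·3 + (-0.4082)·2 + 0.8165·4 = 1.2247; q_2·a_3 = 0.5774·3 + (-0.8083)·2 + (-0.1155)·4 = -0.3464.
u_3 = a_3 − 1.2247·q_1 + 0.3464·q_2 = (3.7000, 2.2200, 2.9600).
‖u_3‖ = 5.2326, so q_3 = (0.7071, 0.4243, 0.5657).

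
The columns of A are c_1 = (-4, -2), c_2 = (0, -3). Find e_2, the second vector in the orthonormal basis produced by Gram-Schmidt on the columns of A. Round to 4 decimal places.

e_2 = (0.4472, -0.8944)

c_1 = (-4, -2); ‖c_1‖ = 4.4721, so e_1 = (-0.8944, -0.4472).
e_1·c_2 = (-0.8944)·0 + (-0.4472)·(-3) = 1.3416.
u_2 = c_2 − 1.3416·e_1 = (1.2000, -2.4000).
‖u_2‖ = 2.6833, so e_2 = (0.4472, -0.8944).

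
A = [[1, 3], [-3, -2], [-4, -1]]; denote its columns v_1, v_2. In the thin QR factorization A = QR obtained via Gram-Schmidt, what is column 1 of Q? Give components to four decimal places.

e_1 = (0.1961, -0.5883, -0.7845)

e_1 = v_1/‖v_1‖ = (1, -3, -4)/5.0990 = (0.1961, -0.5883, -0.7845).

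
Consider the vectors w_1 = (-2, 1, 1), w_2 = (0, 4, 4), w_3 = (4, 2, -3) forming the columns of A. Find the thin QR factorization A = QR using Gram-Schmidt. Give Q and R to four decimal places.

Q = [[-0.8165, 0.5774, 0.0000], [0.4082, 0.5774, 0.7071], [0.4082, 0.5774, -0.7071]], R = [[2.4495, 3.2660, -3.6742], [0.0000, 4.6188, 1.7321], [0.0000, 0.0000, 3.5355]]

w_1 = (-2, 1, 1); ‖w_1‖ = 2.4495, so q_1 = (-0.8165, 0.4082, 0.4082).
q_1·w_2 = (-0.8165)·0 + 0.4082·4 + 0.4082·4 = 3.2660.
u_2 = w_2 − 3.2660·q_1 = (2.6667, 2.6667, 2.6667).
‖u_2‖ = 4.6188, so q_2 = (0.5774, 0.5774, 0.5774).
q_1·w_3 = (-0.8165)·4 + 0.4082·2 + 0.4082·(-3) = -3.6742; q_2·w_3 = 0.5774·4 + 0.5774·2 + 0.5774·(-3) = 1.7321.
u_3 = w_3 + 3.6742·q_1 − 1.7321·q_2 = (0.0000, 2.5000, -2.5000).
‖u_3‖ = 3.5355, so q_3 = (0.0000, 0.7071, -0.7071).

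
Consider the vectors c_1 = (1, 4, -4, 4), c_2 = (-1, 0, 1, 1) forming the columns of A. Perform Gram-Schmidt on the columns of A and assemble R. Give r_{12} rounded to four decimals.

r_{12} = -0.1429

q_1 = c_1/‖c_1‖ = (1, 4, -4, 4)/7.0000 = (0.1429, 0.5714, -0.5714, 0.5714).
r_{12} = q_1·c_2 = -0.1429.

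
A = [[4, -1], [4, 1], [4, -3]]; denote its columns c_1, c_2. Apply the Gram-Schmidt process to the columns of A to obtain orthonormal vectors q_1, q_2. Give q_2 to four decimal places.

c_1 = (4, 4, 4); ‖c_1‖ = 6.9282, so q_1 = (0.5774, 0.5774, 0.5774).
q_1·c_2 = 0.5774·(-1) + 0.5774·1 + 0.5774·(-3) = -1.7321.
u_2 = c_2 + 1.7321·q_1 = (0.0000, 2.0000, -2.0000).
‖u_2‖ = 2.8284, so q_2 = (0.0000, 0.7071, -0.7071).

q_2 = (0.0000, 0.7071, -0.7071)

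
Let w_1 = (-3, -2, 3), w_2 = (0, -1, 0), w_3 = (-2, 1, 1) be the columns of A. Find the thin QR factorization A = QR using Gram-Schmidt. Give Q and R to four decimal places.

q_1 = w_1/‖w_1‖ = (-3, -2, 3)/4.6904 = (-0.6396, -0.4264, 0.6396).
r_{12} = q_1·w_2 = 0.4264.
u_2 = w_2 − 0.4264·q_1 = (0.2727, -0.8182, -0.2727).
‖u_2‖ = 0.9045, so q_2 = (0.3015, -0.9045, -0.3015).
r_{13} = q_1·w_3 = 1.4924; r_{23} = q_2·w_3 = -1.8091.
u_3 = w_3 − 1.4924·q_1 + 1.8091·q_2 = (-0.5000, 0.0000, -0.5000).
‖u_3‖ = 0.7071, so q_3 = (-0.7071, 0.0000, -0.7071).

Q = [[-0.6396, 0.3015, -0.7071], [-0.4264, -0.9045, 0.0000], [0.6396, -0.3015, -0.7071]], R = [[4.6904, 0.4264, 1.4924], [0.0000, 0.9045, -1.8091], [0.0000, 0.0000, 0.7071]]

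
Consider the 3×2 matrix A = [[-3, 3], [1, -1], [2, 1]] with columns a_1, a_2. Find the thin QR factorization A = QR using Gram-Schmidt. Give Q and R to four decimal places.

a_1 = (-3, 1, 2); ‖a_1‖ = 3.7417, so q_1 = (-0.8018, 0.2673, 0.5345).
q_1·a_2 = (-0.8018)·3 + 0.2673·(-1) + 0.5345·1 = -2.1381.
u_2 = a_2 + 2.1381·q_1 = (1.2857, -0.4286, 2.1429).
‖u_2‖ = 2.5355, so q_2 = (0.5071, -0.1690, 0.8452).

Q = [[-0.8018, 0.5071], [0.2673, -0.1690], [0.5345, 0.8452]], R = [[3.7417, -2.1381], [0.0000, 2.5355]]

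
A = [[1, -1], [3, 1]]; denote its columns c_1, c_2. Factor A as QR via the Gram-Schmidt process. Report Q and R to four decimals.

q_1 = c_1/‖c_1‖ = (1, 3)/3.1623 = (0.3162, 0.9487).
r_{12} = q_1·c_2 = 0.6325.
u_2 = c_2 − 0.6325·q_1 = (-1.2000, 0.4000).
‖u_2‖ = 1.2649, so q_2 = (-0.9487, 0.3162).

Q = [[0.3162, -0.9487], [0.9487, 0.3162]], R = [[3.1623, 0.6325], [0.0000, 1.2649]]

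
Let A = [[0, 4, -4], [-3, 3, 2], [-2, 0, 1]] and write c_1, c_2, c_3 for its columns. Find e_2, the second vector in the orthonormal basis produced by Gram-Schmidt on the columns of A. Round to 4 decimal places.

e_2 = (0.9233, 0.2131, -0.3196)

c_1 = (0, -3, -2); ‖c_1‖ = 3.6056, so e_1 = (0.0000, -0.8321, -0.5547).
e_1·c_2 = 0.0000·4 + (-0.8321)·3 + (-0.5547)·0 = -2.4962.
u_2 = c_2 + 2.4962·e_1 = (4.0000, 0.9231, -1.3846).
‖u_2‖ = 4.3323, so e_2 = (0.9233, 0.2131, -0.3196).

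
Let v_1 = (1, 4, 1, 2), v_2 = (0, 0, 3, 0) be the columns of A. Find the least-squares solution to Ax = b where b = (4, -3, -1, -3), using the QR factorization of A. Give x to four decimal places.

x = (-0.6667, -0.1111)

v_1 = (1, 4, 1, 2); ‖v_1‖ = 4.6904, so e_1 = (0.2132, 0.8528, 0.2132, 0.4264).
e_1·v_2 = 0.2132·0 + 0.8528·0 + 0.2132·3 + 0.4264·0 = 0.6396.
u_2 = v_2 − 0.6396·e_1 = (-0.1364, -0.5455, 2.8636, -0.2727).
‖u_2‖ = 2.9310, so e_2 = (-0.0465, -0.1861, 0.9770, -0.0930).
Qᵀb = (-3.1980, -0.3257).
Back-substitute: x_2 = -0.3257/2.9310 = -0.1111.
x_1 = (-3.1980 − 0.6396·(-0.1111))/4.6904 = -0.6667.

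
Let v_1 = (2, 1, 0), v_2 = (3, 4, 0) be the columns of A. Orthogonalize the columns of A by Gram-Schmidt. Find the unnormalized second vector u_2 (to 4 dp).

u_2 = (-1.0000, 2.0000, 0.0000)

q_1 = v_1/‖v_1‖ = (2, 1, 0)/2.2361 = (0.8944, 0.4472, 0.0000).
r_{12} = q_1·v_2 = 4.4721.
u_2 = v_2 − 4.4721·q_1 = (-1.0000, 2.0000, 0.0000).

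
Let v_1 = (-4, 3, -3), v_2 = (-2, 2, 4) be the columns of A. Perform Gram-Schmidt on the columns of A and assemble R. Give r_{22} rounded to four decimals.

v_1 = (-4, 3, -3); ‖v_1‖ = 5.8310, so q_1 = (-0.6860, 0.5145, -0.5145).
q_1·v_2 = (-0.6860)·(-2) + 0.5145·2 + (-0.5145)·4 = 0.3430.
u_2 = v_2 − 0.3430·q_1 = (-1.7647, 1.8235, 4.1765).
r_{22} = ‖u_2‖ = 4.8870.

r_{22} = 4.8870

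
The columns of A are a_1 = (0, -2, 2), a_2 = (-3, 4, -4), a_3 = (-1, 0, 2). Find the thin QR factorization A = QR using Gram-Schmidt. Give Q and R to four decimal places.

a_1 = (0, -2, 2); ‖a_1‖ = 2.8284, so q_1 = (0.0000, -0.7071, 0.7071).
q_1·a_2 = 0.0000·(-3) + (-0.7071)·4 + 0.7071·(-4) = -5.6569.
u_2 = a_2 + 5.6569·q_1 = (-3.0000, 0.0000, 0.0000).
‖u_2‖ = 3.0000, so q_2 = (-1.0000, 0.0000, 0.0000).
q_1·a_3 = 0.0000·(-1) + (-0.7071)·0 + 0.7071·2 = 1.4142; q_2·a_3 = (-1.0000)·(-1) + 0.0000·0 + (0.0000)·2 = 1.0000.
u_3 = a_3 − 1.4142·q_1 − 1.0000·q_2 = (0.0000, 1.0000, 1.0000).
‖u_3‖ = 1.4142, so q_3 = (0.0000, 0.7071, 0.7071).

Q = [[0.0000, -1.0000, 0.0000], [-0.7071, 0.0000, 0.7071], [0.7071, 0.0000, 0.7071]], R = [[2.8284, -5.6569, 1.4142], [0.0000, 3.0000, 1.0000], [0.0000, 0.0000, 1.4142]]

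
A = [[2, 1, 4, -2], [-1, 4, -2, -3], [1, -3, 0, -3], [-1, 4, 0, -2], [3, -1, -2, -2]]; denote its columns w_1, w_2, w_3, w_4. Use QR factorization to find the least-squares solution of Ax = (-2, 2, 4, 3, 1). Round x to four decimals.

x = (-0.9248, -0.4453, -0.3731, -1.1183)

e_1 = w_1/‖w_1‖ = (2, -1, 1, -1, 3)/4.0000 = (0.5000, -0.2500, 0.2500, -0.2500, 0.7500).
r_{12} = e_1·w_2 = -3.0000.
u_2 = w_2 + 3.0000·e_1 = (2.5000, 3.2500, -2.2500, 3.2500, 1.2500).
‖u_2‖ = 5.8310, so e_2 = (0.4287, 0.5574, -0.3859, 0.5574, 0.2144).
r_{13} = e_1·w_3 = 1.0000; r_{23} = e_2·w_3 = 0.1715.
u_3 = w_3 − 1.0000·e_1 − 0.1715·e_2 = (3.4265, -1.8456, -0.1838, 0.1544, -2.7868).
‖u_3‖ = 4.7928, so e_3 = (0.7149, -0.3851, -0.0384, 0.0322, -0.5815).
r_{14} = e_1·w_4 = -2.0000; r_{24} = e_2·w_4 = -2.9155; r_{34} = e_3·w_4 = 0.9389.
u_4 = w_4 + 2.0000·e_1 + 2.9155·e_2 − 0.9389·e_3 = (-0.4213, -1.5134, -3.5890, -0.9052, 0.6709).
‖u_4‖ = 4.0766, so e_4 = (-0.1033, -0.3713, -0.8804, -0.2221, 0.1646).
Qᵀb = (-0.5000, 0.6002, -2.8382, -4.5590).
Back-substitute: x_4 = -4.5590/4.0766 = -1.1183.
x_3 = (-2.8382 − 0.9389·(-1.1183))/4.7928 = -0.3731.
x_2 = (0.6002 − 0.1715·(-0.3731) + 2.9155·(-1.1183))/5.8310 = -0.4453.
x_1 = (-0.5000 + 3.0000·(-0.4453) − 1.0000·(-0.3731) + 2.0000·(-1.1183))/4.0000 = -0.9248.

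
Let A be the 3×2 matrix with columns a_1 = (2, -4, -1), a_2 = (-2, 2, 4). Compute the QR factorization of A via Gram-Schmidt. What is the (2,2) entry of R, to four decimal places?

q_1 = a_1/‖a_1‖ = (2, -4, -1)/4.5826 = (0.4364, -0.8729, -0.2182).
r_{12} = q_1·a_2 = -3.4915.
u_2 = a_2 + 3.4915·q_1 = (-0.4762, -1.0476, 3.2381).
r_{22} = ‖u_2‖ = 3.4365.

r_{22} = 3.4365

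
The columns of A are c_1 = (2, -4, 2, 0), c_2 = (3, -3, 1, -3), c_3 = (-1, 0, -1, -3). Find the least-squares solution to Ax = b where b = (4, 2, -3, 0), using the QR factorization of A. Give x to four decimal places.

q_1 = c_1/‖c_1‖ = (2, -4, 2, 0)/4.8990 = (0.4082, -0.8165, 0.4082, 0.0000).
r_{12} = q_1·c_2 = 4.0825.
u_2 = c_2 − 4.0825·q_1 = (1.3333, 0.3333, -0.6667, -3.0000).
‖u_2‖ = 3.3665, so q_2 = (0.3961, 0.0990, -0.1980, -0.8911).
r_{13} = q_1·c_3 = -0.8165; r_{23} = q_2·c_3 = 2.4754.
u_3 = c_3 + 0.8165·q_1 − 2.4754·q_2 = (-1.6471, -0.9118, -0.1765, -0.7941).
‖u_3‖ = 2.0508, so q_3 = (-0.8031, -0.4446, -0.0860, -0.3872).
Qᵀb = (-1.2247, 2.3764, -3.8435).
Back-substitute: x_3 = -3.8435/2.0508 = -1.8741.
x_2 = (2.3764 − 2.4754·(-1.8741))/3.3665 = 2.0839.
x_1 = (-1.2247 − 4.0825·2.0839 + 0.8165·(-1.8741))/4.8990 = -2.2990.

x = (-2.2990, 2.0839, -1.8741)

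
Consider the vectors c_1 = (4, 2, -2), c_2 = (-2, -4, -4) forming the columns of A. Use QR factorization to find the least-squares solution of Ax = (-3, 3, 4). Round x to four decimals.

x = (-0.8500, -0.8000)

c_1 = (4, 2, -2); ‖c_1‖ = 4.8990, so e_1 = (0.8165, 0.4082, -0.4082).
e_1·c_2 = 0.8165·(-2) + 0.4082·(-4) + (-0.4082)·(-4) = -1.6330.
u_2 = c_2 + 1.6330·e_1 = (-0.6667, -3.3333, -4.6667).
‖u_2‖ = 5.7735, so e_2 = (-0.1155, -0.5774, -0.8083).
Qᵀb = (-2.8577, -4.6188).
Back-substitute: x_2 = -4.6188/5.7735 = -0.8000.
x_1 = (-2.8577 + 1.6330·(-0.8000))/4.8990 = -0.8500.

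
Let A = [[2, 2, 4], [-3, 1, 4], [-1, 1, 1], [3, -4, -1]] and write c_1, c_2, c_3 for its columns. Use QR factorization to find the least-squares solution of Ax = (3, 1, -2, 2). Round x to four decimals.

x = (0.5184, -0.3595, 0.6546)

c_1 = (2, -3, -1, 3); ‖c_1‖ = 4.7958, so q_1 = (0.4170, -0.6255, -0.2085, 0.6255).
q_1·c_2 = 0.4170·2 + (-0.6255)·1 + (-0.2085)·1 + 0.6255·(-4) = -2.5022.
u_2 = c_2 + 2.5022·q_1 = (3.0435, -0.5652, 0.4783, -2.4348).
‖u_2‖ = 3.9673, so q_2 = (0.7671, -0.1425, 0.1206, -0.6137).
q_1·c_3 = 0.4170·4 + (-0.6255)·4 + (-0.2085)·1 + 0.6255·(-1) = -1.6681; q_2·c_3 = 0.7671·4 + (-0.1425)·4 + 0.1206·1 + (-0.6137)·(-1) = 3.2330.
u_3 = c_3 + 1.6681·q_1 − 3.2330·q_2 = (2.2155, 3.4171, 0.2624, 2.0276).
‖u_3‖ = 4.5569, so q_3 = (0.4862, 0.7499, 0.0576, 0.4450).
Qᵀb = (2.2937, 0.6904, 2.9832).
Back-substitute: x_3 = 2.9832/4.5569 = 0.6546.
x_2 = (0.6904 − 3.2330·0.6546)/3.9673 = -0.3595.
x_1 = (2.2937 + 2.5022·(-0.3595) + 1.6681·0.6546)/4.7958 = 0.5184.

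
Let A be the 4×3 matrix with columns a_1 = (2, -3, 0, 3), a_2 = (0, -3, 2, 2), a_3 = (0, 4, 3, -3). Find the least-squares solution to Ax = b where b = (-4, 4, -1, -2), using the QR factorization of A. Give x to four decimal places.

x = (-1.6711, 0.1086, -0.4350)

a_1 = (2, -3, 0, 3); ‖a_1‖ = 4.6904, so e_1 = (0.4264, -0.6396, 0.0000, 0.6396).
e_1·a_2 = 0.4264·0 + (-0.6396)·(-3) + 0.0000·2 + 0.6396·2 = 3.1980.
u_2 = a_2 − 3.1980·e_1 = (-1.3636, -0.9545, 2.0000, -0.0455).
‖u_2‖ = 2.6024, so e_2 = (-0.5240, -0.3668, 0.7685, -0.0175).
e_1·a_3 = 0.4264·0 + (-0.6396)·4 + 0.0000·3 + 0.6396·(-3) = -4.4772; e_2·a_3 = (-0.5240)·0 + (-0.3668)·4 + 0.7685·3 + (-0.0175)·(-3) = 0.8908.
u_3 = a_3 + 4.4772·e_1 − 0.8908·e_2 = (2.3758, 1.4631, 2.3154, -0.1208).
‖u_3‖ = 3.6278, so e_3 = (0.6549, 0.4033, 0.6382, -0.0333).
Qᵀb = (-5.5432, -0.1048, -1.5780).
Back-substitute: x_3 = -1.5780/3.6278 = -0.4350.
x_2 = (-0.1048 − 0.8908·(-0.4350))/2.6024 = 0.1086.
x_1 = (-5.5432 − 3.1980·0.1086 + 4.4772·(-0.4350))/4.6904 = -1.6711.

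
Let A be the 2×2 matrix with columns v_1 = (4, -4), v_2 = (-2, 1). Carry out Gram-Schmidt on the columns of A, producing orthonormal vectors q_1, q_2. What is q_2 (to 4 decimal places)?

q_2 = (-0.7071, -0.7071)

v_1 = (4, -4); ‖v_1‖ = 5.6569, so q_1 = (0.7071, -0.7071).
q_1·v_2 = 0.7071·(-2) + (-0.7071)·1 = -2.1213.
u_2 = v_2 + 2.1213·q_1 = (-0.5000, -0.5000).
‖u_2‖ = 0.7071, so q_2 = (-0.7071, -0.7071).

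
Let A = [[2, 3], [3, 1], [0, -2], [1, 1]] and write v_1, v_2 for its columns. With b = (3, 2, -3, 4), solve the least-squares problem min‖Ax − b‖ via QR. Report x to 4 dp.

x = (0.2727, 1.2182)

q_1 = v_1/‖v_1‖ = (2, 3, 0, 1)/3.7417 = (0.5345, 0.8018, 0.0000, 0.2673).
r_{12} = q_1·v_2 = 2.6726.
u_2 = v_2 − 2.6726·q_1 = (1.5714, -1.1429, -2.0000, 0.2857).
‖u_2‖ = 2.8031, so q_2 = (0.5606, -0.4077, -0.7135, 0.1019).
Qᵀb = (4.2762, 3.4146).
Back-substitute: x_2 = 3.4146/2.8031 = 1.2182.
x_1 = (4.2762 − 2.6726·1.2182)/3.7417 = 0.2727.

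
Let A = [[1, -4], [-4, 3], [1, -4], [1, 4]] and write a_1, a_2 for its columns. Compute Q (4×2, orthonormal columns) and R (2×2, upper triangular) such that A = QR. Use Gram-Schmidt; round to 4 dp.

q_1 = a_1/‖a_1‖ = (1, -4, 1, 1)/4.3589 = (0.2294, -0.9177, 0.2294, 0.2294).
r_{12} = q_1·a_2 = -3.6707.
u_2 = a_2 + 3.6707·q_1 = (-3.1579, -0.3684, -3.1579, 4.8421).
‖u_2‖ = 6.5974, so q_2 = (-0.4787, -0.0558, -0.4787, 0.7339).

Q = [[0.2294, -0.4787], [-0.9177, -0.0558], [0.2294, -0.4787], [0.2294, 0.7339]], R = [[4.3589, -3.6707], [0.0000, 6.5974]]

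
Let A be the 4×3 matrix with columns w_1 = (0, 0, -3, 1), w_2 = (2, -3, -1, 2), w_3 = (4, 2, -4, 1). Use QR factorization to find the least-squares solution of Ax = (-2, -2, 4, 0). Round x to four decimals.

w_1 = (0, 0, -3, 1); ‖w_1‖ = 3.1623, so q_1 = (0.0000, 0.0000, -0.9487, 0.3162).
q_1·w_2 = 0.0000·2 + 0.0000·(-3) + (-0.9487)·(-1) + 0.3162·2 = 1.5811.
u_2 = w_2 − 1.5811·q_1 = (2.0000, -3.0000, 0.5000, 1.5000).
‖u_2‖ = 3.9370, so q_2 = (0.5080, -0.7620, 0.1270, 0.3810).
q_1·w_3 = 0.0000·4 + 0.0000·2 + (-0.9487)·(-4) + 0.3162·1 = 4.1110; q_2·w_3 = 0.5080·4 + (-0.7620)·2 + 0.1270·(-4) + 0.3810·1 = 0.3810.
u_3 = w_3 − 4.1110·q_1 − 0.3810·q_2 = (3.8065, 2.2903, -0.1484, -0.4452).
‖u_3‖ = 4.4671, so q_3 = (0.8521, 0.5127, -0.0332, -0.0997).
Qᵀb = (-3.7947, 1.0160, -2.8625).
Back-substitute: x_3 = -2.8625/4.4671 = -0.6408.
x_2 = (1.0160 − 0.3810·(-0.6408))/3.9370 = 0.3201.
x_1 = (-3.7947 − 1.5811·0.3201 − 4.1110·(-0.6408))/3.1623 = -0.5270.

x = (-0.5270, 0.3201, -0.6408)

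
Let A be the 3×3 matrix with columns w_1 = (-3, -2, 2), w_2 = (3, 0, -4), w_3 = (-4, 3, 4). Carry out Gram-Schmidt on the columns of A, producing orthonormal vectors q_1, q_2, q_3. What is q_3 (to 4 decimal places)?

q_3 = (-0.6860, 0.5145, -0.5145)

w_1 = (-3, -2, 2); ‖w_1‖ = 4.1231, so q_1 = (-0.7276, -0.4851, 0.4851).
q_1·w_2 = (-0.7276)·3 + (-0.4851)·0 + 0.4851·(-4) = -4.1231.
u_2 = w_2 + 4.1231·q_1 = (0.0000, -2.0000, -2.0000).
‖u_2‖ = 2.8284, so q_2 = (0.0000, -0.7071, -0.7071).
q_1·w_3 = (-0.7276)·(-4) + (-0.4851)·3 + 0.4851·4 = 3.3955; q_2·w_3 = 0.0000·(-4) + (-0.7071)·3 + (-0.7071)·4 = -4.9497.
u_3 = w_3 − 3.3955·q_1 + 4.9497·q_2 = (-1.5294, 1.1471, -1.1471).
‖u_3‖ = 2.2295, so q_3 = (-0.6860, 0.5145, -0.5145).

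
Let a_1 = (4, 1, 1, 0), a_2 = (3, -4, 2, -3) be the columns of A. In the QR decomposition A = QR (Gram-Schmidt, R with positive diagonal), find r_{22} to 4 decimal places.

e_1 = a_1/‖a_1‖ = (4, 1, 1, 0)/4.2426 = (0.9428, 0.2357, 0.2357, 0.0000).
r_{12} = e_1·a_2 = 2.3570.
u_2 = a_2 − 2.3570·e_1 = (0.7778, -4.5556, 1.4444, -3.0000).
r_{22} = ‖u_2‖ = 5.6960.

r_{22} = 5.6960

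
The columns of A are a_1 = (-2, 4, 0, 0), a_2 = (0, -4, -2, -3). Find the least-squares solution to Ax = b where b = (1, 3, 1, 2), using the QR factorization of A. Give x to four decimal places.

e_1 = a_1/‖a_1‖ = (-2, 4, 0, 0)/4.4721 = (-0.4472, 0.8944, 0.0000, 0.0000).
r_{12} = e_1·a_2 = -3.5777.
u_2 = a_2 + 3.5777·e_1 = (-1.6000, -0.8000, -2.0000, -3.0000).
‖u_2‖ = 4.0249, so e_2 = (-0.3975, -0.1988, -0.4969, -0.7454).
Qᵀb = (2.2361, -2.9814).
Back-substitute: x_2 = -2.9814/4.0249 = -0.7407.
x_1 = (2.2361 + 3.5777·(-0.7407))/4.4721 = -0.0926.

x = (-0.0926, -0.7407)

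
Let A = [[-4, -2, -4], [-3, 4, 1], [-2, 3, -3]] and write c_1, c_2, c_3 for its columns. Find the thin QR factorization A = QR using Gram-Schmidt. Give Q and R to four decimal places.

Q = [[-0.7428, -0.6685, -0.0367], [-0.5571, 0.5867, 0.5878], [-0.3714, 0.4571, -0.8082]], R = [[5.3852, -1.8570, 3.5282], [0.0000, 5.0549, 1.8896], [0.0000, 0.0000, 3.1593]]

c_1 = (-4, -3, -2); ‖c_1‖ = 5.3852, so e_1 = (-0.7428, -0.5571, -0.3714).
e_1·c_2 = (-0.7428)·(-2) + (-0.5571)·4 + (-0.3714)·3 = -1.8570.
u_2 = c_2 + 1.8570·e_1 = (-3.3793, 2.9655, 2.3103).
‖u_2‖ = 5.0549, so e_2 = (-0.6685, 0.5867, 0.4571).
e_1·c_3 = (-0.7428)·(-4) + (-0.5571)·1 + (-0.3714)·(-3) = 3.5282; e_2·c_3 = (-0.6685)·(-4) + 0.5867·1 + 0.4571·(-3) = 1.8896.
u_3 = c_3 − 3.5282·e_1 − 1.8896·e_2 = (-0.1161, 1.8570, -2.5533).
‖u_3‖ = 3.1593, so e_3 = (-0.0367, 0.5878, -0.8082).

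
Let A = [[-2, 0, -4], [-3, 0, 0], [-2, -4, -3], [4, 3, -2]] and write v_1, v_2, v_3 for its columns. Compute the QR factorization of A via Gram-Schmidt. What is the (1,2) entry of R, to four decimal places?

v_1 = (-2, -3, -2, 4); ‖v_1‖ = 5.7446, so e_1 = (-0.3482, -0.5222, -0.3482, 0.6963).
r_{12} = e_1·v_2 = 3.4816.

r_{12} = 3.4816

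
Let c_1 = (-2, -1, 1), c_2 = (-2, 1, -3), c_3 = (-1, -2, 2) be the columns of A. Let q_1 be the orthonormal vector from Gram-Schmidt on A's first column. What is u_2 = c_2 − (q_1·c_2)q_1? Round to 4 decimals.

u_2 = (-2.0000, 1.0000, -3.0000)

c_1 = (-2, -1, 1); ‖c_1‖ = 2.4495, so q_1 = (-0.8165, -0.4082, 0.4082).
q_1·c_2 = (-0.8165)·(-2) + (-0.4082)·1 + 0.4082·(-3) = 0.0000.
u_2 = c_2 + 0.0000·q_1 = (-2.0000, 1.0000, -3.0000).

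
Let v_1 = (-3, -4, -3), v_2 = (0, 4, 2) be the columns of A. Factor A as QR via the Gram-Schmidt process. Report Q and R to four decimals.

Q = [[-0.5145, -0.8085], [-0.6860, 0.5880], [-0.5145, 0.0245]], R = [[5.8310, -3.7730], [0.0000, 2.4010]]

q_1 = v_1/‖v_1‖ = (-3, -4, -3)/5.8310 = (-0.5145, -0.6860, -0.5145).
r_{12} = q_1·v_2 = -3.7730.
u_2 = v_2 + 3.7730·q_1 = (-1.9412, 1.4118, 0.0588).
‖u_2‖ = 2.4010, so q_2 = (-0.8085, 0.5880, 0.0245).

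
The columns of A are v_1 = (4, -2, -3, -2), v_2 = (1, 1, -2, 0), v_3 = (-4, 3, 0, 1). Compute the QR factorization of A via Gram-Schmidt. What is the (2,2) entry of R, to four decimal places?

r_{22} = 2.0151

v_1 = (4, -2, -3, -2); ‖v_1‖ = 5.7446, so e_1 = (0.6963, -0.3482, -0.5222, -0.3482).
e_1·v_2 = 0.6963·1 + (-0.3482)·1 + (-0.5222)·(-2) + (-0.3482)·0 = 1.3926.
u_2 = v_2 − 1.3926·e_1 = (0.0303, 1.4848, -1.2727, 0.4848).
r_{22} = ‖u_2‖ = 2.0151.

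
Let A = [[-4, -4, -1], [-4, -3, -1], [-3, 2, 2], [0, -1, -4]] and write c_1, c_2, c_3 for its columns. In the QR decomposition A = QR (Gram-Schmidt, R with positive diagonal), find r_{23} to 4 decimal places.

r_{23} = 3.2649

c_1 = (-4, -4, -3, 0); ‖c_1‖ = 6.4031, so e_1 = (-0.6247, -0.6247, -0.4685, 0.0000).
e_1·c_2 = (-0.6247)·(-4) + (-0.6247)·(-3) + (-0.4685)·2 + 0.0000·(-1) = 3.4358.
u_2 = c_2 − 3.4358·e_1 = (-1.8537, -0.8537, 3.6098, -1.0000).
‖u_2‖ = 4.2656, so e_2 = (-0.4346, -0.2001, 0.8463, -0.2344).
r_{23} = e_2·c_3 = 3.2649.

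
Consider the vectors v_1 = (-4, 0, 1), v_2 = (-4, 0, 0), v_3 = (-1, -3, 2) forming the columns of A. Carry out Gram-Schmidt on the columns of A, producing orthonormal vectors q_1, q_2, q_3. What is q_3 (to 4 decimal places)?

v_1 = (-4, 0, 1); ‖v_1‖ = 4.1231, so q_1 = (-0.9701, 0.0000, 0.2425).
q_1·v_2 = (-0.9701)·(-4) + 0.0000·0 + 0.2425·0 = 3.8806.
u_2 = v_2 − 3.8806·q_1 = (-0.2353, 0.0000, -0.9412).
‖u_2‖ = 0.9701, so q_2 = (-0.2425, 0.0000, -0.9701).
q_1·v_3 = (-0.9701)·(-1) + 0.0000·(-3) + 0.2425·2 = 1.4552; q_2·v_3 = (-0.2425)·(-1) + 0.0000·(-3) + (-0.9701)·2 = -1.6977.
u_3 = v_3 − 1.4552·q_1 + 1.6977·q_2 = (0.0000, -3.0000, 0.0000).
‖u_3‖ = 3.0000, so q_3 = (0.0000, -1.0000, 0.0000).

q_3 = (0.0000, -1.0000, 0.0000)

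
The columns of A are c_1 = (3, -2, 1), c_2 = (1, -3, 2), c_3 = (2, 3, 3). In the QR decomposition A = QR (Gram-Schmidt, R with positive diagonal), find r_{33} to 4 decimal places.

q_1 = c_1/‖c_1‖ = (3, -2, 1)/3.7417 = (0.8018, -0.5345, 0.2673).
r_{12} = q_1·c_2 = 2.9399.
u_2 = c_2 − 2.9399·q_1 = (-1.3571, -1.4286, 1.2143).
‖u_2‖ = 2.3146, so q_2 = (-0.5864, -0.6172, 0.5246).
r_{13} = q_1·c_3 = 0.8018; r_{23} = q_2·c_3 = -1.4505.
u_3 = c_3 − 0.8018·q_1 + 1.4505·q_2 = (0.5067, 2.5333, 3.5467).
r_{33} = ‖u_3‖ = 4.3879.

r_{33} = 4.3879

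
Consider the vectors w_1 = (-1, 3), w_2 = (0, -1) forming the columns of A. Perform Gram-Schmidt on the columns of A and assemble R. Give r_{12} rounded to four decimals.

r_{12} = -0.9487

q_1 = w_1/‖w_1‖ = (-1, 3)/3.1623 = (-0.3162, 0.9487).
r_{12} = q_1·w_2 = -0.9487.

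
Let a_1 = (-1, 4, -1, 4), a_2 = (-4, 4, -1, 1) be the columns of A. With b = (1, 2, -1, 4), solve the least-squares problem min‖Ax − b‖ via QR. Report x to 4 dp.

a_1 = (-1, 4, -1, 4); ‖a_1‖ = 5.8310, so q_1 = (-0.1715, 0.6860, -0.1715, 0.6860).
q_1·a_2 = (-0.1715)·(-4) + 0.6860·4 + (-0.1715)·(-1) + 0.6860·1 = 4.2875.
u_2 = a_2 − 4.2875·q_1 = (-3.2647, 1.0588, -0.2647, -1.9412).
‖u_2‖ = 3.9519, so q_2 = (-0.8261, 0.2679, -0.0670, -0.4912).
Qᵀb = (4.1160, -2.1881).
Back-substitute: x_2 = -2.1881/3.9519 = -0.5537.
x_1 = (4.1160 − 4.2875·(-0.5537))/5.8310 = 1.1130.

x = (1.1130, -0.5537)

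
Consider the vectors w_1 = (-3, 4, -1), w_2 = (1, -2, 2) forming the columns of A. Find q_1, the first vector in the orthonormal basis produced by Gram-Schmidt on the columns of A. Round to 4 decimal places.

w_1 = (-3, 4, -1); ‖w_1‖ = 5.0990, so q_1 = (-0.5883, 0.7845, -0.1961).

q_1 = (-0.5883, 0.7845, -0.1961)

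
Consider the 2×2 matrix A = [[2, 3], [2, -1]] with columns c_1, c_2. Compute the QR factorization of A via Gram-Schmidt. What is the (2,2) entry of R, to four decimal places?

r_{22} = 2.8284

q_1 = c_1/‖c_1‖ = (2, 2)/2.8284 = (0.7071, 0.7071).
r_{12} = q_1·c_2 = 1.4142.
u_2 = c_2 − 1.4142·q_1 = (2.0000, -2.0000).
r_{22} = ‖u_2‖ = 2.8284.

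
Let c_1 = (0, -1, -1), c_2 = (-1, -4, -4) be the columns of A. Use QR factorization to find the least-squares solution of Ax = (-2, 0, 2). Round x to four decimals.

x = (-9.0000, 2.0000)

c_1 = (0, -1, -1); ‖c_1‖ = 1.4142, so q_1 = (0.0000, -0.7071, -0.7071).
q_1·c_2 = 0.0000·(-1) + (-0.7071)·(-4) + (-0.7071)·(-4) = 5.6569.
u_2 = c_2 − 5.6569·q_1 = (-1.0000, 0.0000, 0.0000).
‖u_2‖ = 1.0000, so q_2 = (-1.0000, 0.0000, 0.0000).
Qᵀb = (-1.4142, 2.0000).
Back-substitute: x_2 = 2.0000/1.0000 = 2.0000.
x_1 = (-1.4142 − 5.6569·2.0000)/1.4142 = -9.0000.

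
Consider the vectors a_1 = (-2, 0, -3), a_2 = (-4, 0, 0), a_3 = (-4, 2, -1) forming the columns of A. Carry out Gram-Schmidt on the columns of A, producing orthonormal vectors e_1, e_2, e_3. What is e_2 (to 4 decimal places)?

e_1 = a_1/‖a_1‖ = (-2, 0, -3)/3.6056 = (-0.5547, 0.0000, -0.8321).
r_{12} = e_1·a_2 = 2.2188.
u_2 = a_2 − 2.2188·e_1 = (-2.7692, 0.0000, 1.8462).
‖u_2‖ = 3.3282, so e_2 = (-0.8321, 0.0000, 0.5547).

e_2 = (-0.8321, 0.0000, 0.5547)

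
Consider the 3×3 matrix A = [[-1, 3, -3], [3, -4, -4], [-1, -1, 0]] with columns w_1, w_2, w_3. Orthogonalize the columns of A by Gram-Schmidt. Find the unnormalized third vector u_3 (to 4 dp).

u_3 = (-2.8778, -1.6444, -2.0556)

w_1 = (-1, 3, -1); ‖w_1‖ = 3.3166, so e_1 = (-0.3015, 0.9045, -0.3015).
e_1·w_2 = (-0.3015)·3 + 0.9045·(-4) + (-0.3015)·(-1) = -4.2212.
u_2 = w_2 + 4.2212·e_1 = (1.7273, -0.1818, -2.2727).
‖u_2‖ = 2.8604, so e_2 = (0.6039, -0.0636, -0.7946).
e_1·w_3 = (-0.3015)·(-3) + 0.9045·(-4) + (-0.3015)·0 = -2.7136; e_2·w_3 = 0.6039·(-3) + (-0.0636)·(-4) + (-0.7946)·0 = -1.5573.
u_3 = w_3 + 2.7136·e_1 + 1.5573·e_2 = (-2.8778, -1.6444, -2.0556).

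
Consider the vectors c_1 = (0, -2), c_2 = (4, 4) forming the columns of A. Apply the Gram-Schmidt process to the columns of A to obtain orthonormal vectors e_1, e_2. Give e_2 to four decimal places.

e_2 = (1.0000, 0.0000)

e_1 = c_1/‖c_1‖ = (0, -2)/2.0000 = (0.0000, -1.0000).
r_{12} = e_1·c_2 = -4.0000.
u_2 = c_2 + 4.0000·e_1 = (4.0000, 0.0000).
‖u_2‖ = 4.0000, so e_2 = (1.0000, 0.0000).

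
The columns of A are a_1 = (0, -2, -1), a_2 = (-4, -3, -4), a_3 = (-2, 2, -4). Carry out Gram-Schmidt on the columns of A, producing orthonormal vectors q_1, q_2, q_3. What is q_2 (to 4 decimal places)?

q_2 = (-0.8729, 0.2182, -0.4364)

a_1 = (0, -2, -1); ‖a_1‖ = 2.2361, so q_1 = (0.0000, -0.8944, -0.4472).
q_1·a_2 = 0.0000·(-4) + (-0.8944)·(-3) + (-0.4472)·(-4) = 4.4721.
u_2 = a_2 − 4.4721·q_1 = (-4.0000, 1.0000, -2.0000).
‖u_2‖ = 4.5826, so q_2 = (-0.8729, 0.2182, -0.4364).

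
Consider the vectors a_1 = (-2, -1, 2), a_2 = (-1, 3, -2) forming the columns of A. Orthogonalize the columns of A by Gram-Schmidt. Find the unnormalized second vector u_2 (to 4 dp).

a_1 = (-2, -1, 2); ‖a_1‖ = 3.0000, so e_1 = (-0.6667, -0.3333, 0.6667).
e_1·a_2 = (-0.6667)·(-1) + (-0.3333)·3 + 0.6667·(-2) = -1.6667.
u_2 = a_2 + 1.6667·e_1 = (-2.1111, 2.4444, -0.8889).

u_2 = (-2.1111, 2.4444, -0.8889)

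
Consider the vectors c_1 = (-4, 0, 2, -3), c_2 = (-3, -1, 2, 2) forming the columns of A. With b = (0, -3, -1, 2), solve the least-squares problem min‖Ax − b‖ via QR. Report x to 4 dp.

x = (-0.4597, 0.5332)

c_1 = (-4, 0, 2, -3); ‖c_1‖ = 5.3852, so q_1 = (-0.7428, 0.0000, 0.3714, -0.5571).
q_1·c_2 = (-0.7428)·(-3) + 0.0000·(-1) + 0.3714·2 + (-0.5571)·2 = 1.8570.
u_2 = c_2 − 1.8570·q_1 = (-1.6207, -1.0000, 1.3103, 3.0345).
‖u_2‖ = 3.8147, so q_2 = (-0.4249, -0.2621, 0.3435, 0.7955).
Qᵀb = (-1.4856, 2.0339).
Back-substitute: x_2 = 2.0339/3.8147 = 0.5332.
x_1 = (-1.4856 − 1.8570·0.5332)/5.3852 = -0.4597.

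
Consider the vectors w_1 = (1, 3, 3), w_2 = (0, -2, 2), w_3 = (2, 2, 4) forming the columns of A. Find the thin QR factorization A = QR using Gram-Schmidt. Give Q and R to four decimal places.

Q = [[0.2294, 0.0000, 0.9733], [0.6882, -0.7071, -0.1622], [0.6882, 0.7071, -0.1622]], R = [[4.3589, 0.0000, 4.5883], [0.0000, 2.8284, 1.4142], [0.0000, 0.0000, 0.9733]]

w_1 = (1, 3, 3); ‖w_1‖ = 4.3589, so e_1 = (0.2294, 0.6882, 0.6882).
e_1·w_2 = 0.2294·0 + 0.6882·(-2) + 0.6882·2 = 0.0000.
u_2 = w_2 + 0.0000·e_1 = (0.0000, -2.0000, 2.0000).
‖u_2‖ = 2.8284, so e_2 = (0.0000, -0.7071, 0.7071).
e_1·w_3 = 0.2294·2 + 0.6882·2 + 0.6882·4 = 4.5883; e_2·w_3 = 0.0000·2 + (-0.7071)·2 + 0.7071·4 = 1.4142.
u_3 = w_3 − 4.5883·e_1 − 1.4142·e_2 = (0.9474, -0.1579, -0.1579).
‖u_3‖ = 0.9733, so e_3 = (0.9733, -0.1622, -0.1622).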